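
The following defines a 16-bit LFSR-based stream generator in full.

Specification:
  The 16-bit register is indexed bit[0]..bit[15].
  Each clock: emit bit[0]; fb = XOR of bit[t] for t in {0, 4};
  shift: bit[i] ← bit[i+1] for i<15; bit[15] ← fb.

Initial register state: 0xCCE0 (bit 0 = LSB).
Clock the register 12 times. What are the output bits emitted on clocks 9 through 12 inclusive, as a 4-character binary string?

0011

reg_0 = 0xCCE0
clock 1: out=0, reg = 0x6670
clock 2: out=0, reg = 0xB338
clock 3: out=0, reg = 0xD99C
clock 4: out=0, reg = 0xECCE
clock 5: out=0, reg = 0x7667
clock 6: out=1, reg = 0xBB33
clock 7: out=1, reg = 0x5D99
clock 8: out=1, reg = 0x2ECC
clock 9: out=0, reg = 0x1766
clock 10: out=0, reg = 0x0BB3
clock 11: out=1, reg = 0x05D9
clock 12: out=1, reg = 0x02EC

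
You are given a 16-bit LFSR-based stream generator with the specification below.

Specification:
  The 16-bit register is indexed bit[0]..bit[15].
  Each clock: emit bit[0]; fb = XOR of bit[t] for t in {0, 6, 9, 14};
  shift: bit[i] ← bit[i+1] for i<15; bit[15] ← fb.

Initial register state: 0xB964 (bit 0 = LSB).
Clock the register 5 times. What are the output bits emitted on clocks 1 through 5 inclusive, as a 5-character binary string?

reg_0 = 0xB964
clock 1: out=0, reg = 0xDCB2
clock 2: out=0, reg = 0xEE59
clock 3: out=1, reg = 0x772C
clock 4: out=0, reg = 0x3B96
clock 5: out=0, reg = 0x9DCB

00100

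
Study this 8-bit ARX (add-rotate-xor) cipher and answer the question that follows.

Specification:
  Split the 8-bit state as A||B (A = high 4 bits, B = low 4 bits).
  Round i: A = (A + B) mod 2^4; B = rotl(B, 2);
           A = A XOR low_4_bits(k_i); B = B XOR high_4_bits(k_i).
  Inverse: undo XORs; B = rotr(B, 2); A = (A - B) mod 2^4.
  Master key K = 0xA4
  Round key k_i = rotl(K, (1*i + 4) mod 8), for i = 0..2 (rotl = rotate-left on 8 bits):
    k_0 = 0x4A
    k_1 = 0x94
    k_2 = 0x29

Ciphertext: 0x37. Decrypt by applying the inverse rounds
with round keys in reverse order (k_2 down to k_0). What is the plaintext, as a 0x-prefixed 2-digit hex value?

0x7D

s_0 = ciphertext = 0x37
s_1 = InvRound(s_0, k_2) = 0x55
s_2 = InvRound(s_1, k_1) = 0xE3
s_3 = InvRound(s_2, k_0) = 0x7D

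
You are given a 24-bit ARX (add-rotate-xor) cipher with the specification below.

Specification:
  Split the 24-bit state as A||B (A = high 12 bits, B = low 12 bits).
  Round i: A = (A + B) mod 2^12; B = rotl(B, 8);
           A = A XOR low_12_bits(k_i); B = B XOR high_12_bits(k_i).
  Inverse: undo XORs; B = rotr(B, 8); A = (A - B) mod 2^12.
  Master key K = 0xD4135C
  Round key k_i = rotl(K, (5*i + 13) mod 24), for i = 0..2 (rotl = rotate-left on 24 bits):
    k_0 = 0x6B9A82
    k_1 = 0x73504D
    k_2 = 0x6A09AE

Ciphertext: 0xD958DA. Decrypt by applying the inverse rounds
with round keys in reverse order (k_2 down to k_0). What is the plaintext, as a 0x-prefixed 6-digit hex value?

s_0 = ciphertext = 0xD958DA
s_1 = InvRound(s_0, k_2) = 0xC8D7AE
s_2 = InvRound(s_1, k_1) = 0x3109B0
s_3 = InvRound(s_2, k_0) = 0x8F309F

0x8F309F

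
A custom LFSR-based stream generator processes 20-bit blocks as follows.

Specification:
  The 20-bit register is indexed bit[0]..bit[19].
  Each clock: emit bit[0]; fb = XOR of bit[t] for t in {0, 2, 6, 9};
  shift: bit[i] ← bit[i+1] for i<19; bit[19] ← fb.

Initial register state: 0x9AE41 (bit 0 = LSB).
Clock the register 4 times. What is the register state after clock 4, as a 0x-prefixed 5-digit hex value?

0xF9AE4

reg_0 = 0x9AE41
clock 1: out=1, reg = 0xCD720
clock 2: out=0, reg = 0xE6B90
clock 3: out=0, reg = 0xF35C8
clock 4: out=0, reg = 0xF9AE4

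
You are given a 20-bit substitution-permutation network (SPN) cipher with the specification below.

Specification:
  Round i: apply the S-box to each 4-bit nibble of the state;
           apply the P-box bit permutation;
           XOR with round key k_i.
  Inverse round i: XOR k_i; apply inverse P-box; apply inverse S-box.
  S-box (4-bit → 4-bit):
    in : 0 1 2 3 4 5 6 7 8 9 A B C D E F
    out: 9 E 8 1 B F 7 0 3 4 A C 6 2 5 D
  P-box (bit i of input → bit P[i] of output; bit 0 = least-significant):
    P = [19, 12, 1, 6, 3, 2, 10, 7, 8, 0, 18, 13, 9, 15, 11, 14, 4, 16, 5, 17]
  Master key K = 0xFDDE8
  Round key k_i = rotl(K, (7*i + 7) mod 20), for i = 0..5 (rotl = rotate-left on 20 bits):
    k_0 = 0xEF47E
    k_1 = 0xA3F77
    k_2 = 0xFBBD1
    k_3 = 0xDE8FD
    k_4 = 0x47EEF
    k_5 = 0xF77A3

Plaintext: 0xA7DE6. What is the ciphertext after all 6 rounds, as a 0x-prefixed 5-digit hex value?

0xAA077

s_0 = plaintext = 0xA7DE6
s_1 = Round(s_0, k_0) = 0x5E075
s_2 = Round(s_1, k_1) = 0x10405
s_3 = Round(s_2, k_2) = 0x4C83A
s_4 = Round(s_3, k_3) = 0xE71A4
s_5 = Round(s_4, k_4) = 0x84E1A
s_6 = Round(s_5, k_5) = 0xAA077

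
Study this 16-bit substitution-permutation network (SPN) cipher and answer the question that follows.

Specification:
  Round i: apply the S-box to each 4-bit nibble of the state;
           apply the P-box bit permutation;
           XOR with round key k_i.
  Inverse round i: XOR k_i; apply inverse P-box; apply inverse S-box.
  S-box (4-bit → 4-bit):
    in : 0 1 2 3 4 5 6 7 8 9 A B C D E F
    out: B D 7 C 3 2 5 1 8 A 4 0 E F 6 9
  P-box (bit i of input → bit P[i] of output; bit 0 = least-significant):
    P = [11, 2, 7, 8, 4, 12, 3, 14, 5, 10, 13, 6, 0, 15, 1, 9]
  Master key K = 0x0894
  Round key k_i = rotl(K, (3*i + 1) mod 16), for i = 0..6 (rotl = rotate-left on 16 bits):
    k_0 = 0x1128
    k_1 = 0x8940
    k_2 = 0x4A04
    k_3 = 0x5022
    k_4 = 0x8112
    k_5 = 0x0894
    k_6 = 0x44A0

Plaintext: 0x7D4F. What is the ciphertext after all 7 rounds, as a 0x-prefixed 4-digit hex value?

0x198B

s_0 = plaintext = 0x7D4F
s_1 = Round(s_0, k_0) = 0x2C59
s_2 = Round(s_1, k_1) = 0x3C07
s_3 = Round(s_2, k_2) = 0x3456
s_4 = Round(s_3, k_3) = 0x4E80
s_5 = Round(s_4, k_4) = 0x6C17
s_6 = Round(s_5, k_5) = 0x64CF
s_7 = Round(s_6, k_6) = 0x198B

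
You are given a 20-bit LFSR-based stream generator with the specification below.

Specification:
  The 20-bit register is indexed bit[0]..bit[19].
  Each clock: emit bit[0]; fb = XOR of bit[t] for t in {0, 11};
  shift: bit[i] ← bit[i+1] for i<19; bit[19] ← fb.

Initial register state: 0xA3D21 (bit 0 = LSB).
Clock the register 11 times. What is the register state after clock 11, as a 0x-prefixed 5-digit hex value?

reg_0 = 0xA3D21
clock 1: out=1, reg = 0x51E90
clock 2: out=0, reg = 0xA8F48
clock 3: out=0, reg = 0xD47A4
clock 4: out=0, reg = 0x6A3D2
clock 5: out=0, reg = 0x351E9
clock 6: out=1, reg = 0x9A8F4
clock 7: out=0, reg = 0xCD47A
clock 8: out=0, reg = 0x66A3D
clock 9: out=1, reg = 0x3351E
clock 10: out=0, reg = 0x19A8F
clock 11: out=1, reg = 0x0CD47

0x0CD47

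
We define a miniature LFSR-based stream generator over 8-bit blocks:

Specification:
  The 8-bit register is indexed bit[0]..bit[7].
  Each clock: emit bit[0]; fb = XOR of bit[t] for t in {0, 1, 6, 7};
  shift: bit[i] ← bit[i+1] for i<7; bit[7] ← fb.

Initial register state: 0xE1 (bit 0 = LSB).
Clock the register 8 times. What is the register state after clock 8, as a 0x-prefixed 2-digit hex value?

0xDD

reg_0 = 0xE1
clock 1: out=1, reg = 0xF0
clock 2: out=0, reg = 0x78
clock 3: out=0, reg = 0xBC
clock 4: out=0, reg = 0xDE
clock 5: out=0, reg = 0xEF
clock 6: out=1, reg = 0x77
clock 7: out=1, reg = 0xBB
clock 8: out=1, reg = 0xDD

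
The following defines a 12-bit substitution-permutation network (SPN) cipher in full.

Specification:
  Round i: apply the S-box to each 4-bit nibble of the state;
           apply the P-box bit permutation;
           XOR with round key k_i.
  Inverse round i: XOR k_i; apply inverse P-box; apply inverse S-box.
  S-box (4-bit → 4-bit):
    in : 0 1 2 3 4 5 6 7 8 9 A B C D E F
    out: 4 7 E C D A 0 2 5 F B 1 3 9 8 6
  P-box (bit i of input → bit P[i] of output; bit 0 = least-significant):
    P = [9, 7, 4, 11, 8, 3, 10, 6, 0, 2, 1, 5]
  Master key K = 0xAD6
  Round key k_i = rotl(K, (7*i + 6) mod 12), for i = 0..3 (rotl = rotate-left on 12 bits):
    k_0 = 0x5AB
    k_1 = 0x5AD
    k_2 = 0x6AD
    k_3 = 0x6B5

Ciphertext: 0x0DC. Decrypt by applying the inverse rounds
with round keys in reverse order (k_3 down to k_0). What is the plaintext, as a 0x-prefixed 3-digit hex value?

s_0 = ciphertext = 0x0DC
s_1 = InvRound(s_0, k_3) = 0xD2B
s_2 = InvRound(s_1, k_2) = 0xFBA
s_3 = InvRound(s_2, k_1) = 0x164
s_4 = InvRound(s_3, k_0) = 0x127

0x127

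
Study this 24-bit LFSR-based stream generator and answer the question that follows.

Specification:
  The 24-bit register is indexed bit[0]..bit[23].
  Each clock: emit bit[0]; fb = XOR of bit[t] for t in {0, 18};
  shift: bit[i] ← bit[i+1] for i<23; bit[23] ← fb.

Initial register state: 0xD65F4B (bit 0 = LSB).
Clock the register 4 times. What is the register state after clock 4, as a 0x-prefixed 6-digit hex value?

0xED65F4

reg_0 = 0xD65F4B
clock 1: out=1, reg = 0x6B2FA5
clock 2: out=1, reg = 0xB597D2
clock 3: out=0, reg = 0xDACBE9
clock 4: out=1, reg = 0xED65F4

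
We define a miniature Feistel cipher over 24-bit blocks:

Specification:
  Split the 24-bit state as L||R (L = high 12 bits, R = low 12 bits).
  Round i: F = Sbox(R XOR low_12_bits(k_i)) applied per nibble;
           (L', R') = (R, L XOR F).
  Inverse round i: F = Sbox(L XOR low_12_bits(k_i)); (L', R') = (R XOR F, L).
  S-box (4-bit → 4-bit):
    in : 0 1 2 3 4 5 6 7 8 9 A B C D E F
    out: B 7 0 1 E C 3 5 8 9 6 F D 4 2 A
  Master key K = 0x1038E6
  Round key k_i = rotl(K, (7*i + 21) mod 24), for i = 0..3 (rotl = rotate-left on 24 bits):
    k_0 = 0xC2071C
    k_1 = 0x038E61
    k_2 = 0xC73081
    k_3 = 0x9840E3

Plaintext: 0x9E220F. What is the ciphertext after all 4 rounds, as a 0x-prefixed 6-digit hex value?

s_0 = plaintext = 0x9E220F
s_1 = Round(s_0, k_0) = 0x20F593
s_2 = Round(s_1, k_1) = 0x593DAF
s_3 = Round(s_2, k_2) = 0xDAF191
s_4 = Round(s_3, k_3) = 0x191AFF

0x191AFF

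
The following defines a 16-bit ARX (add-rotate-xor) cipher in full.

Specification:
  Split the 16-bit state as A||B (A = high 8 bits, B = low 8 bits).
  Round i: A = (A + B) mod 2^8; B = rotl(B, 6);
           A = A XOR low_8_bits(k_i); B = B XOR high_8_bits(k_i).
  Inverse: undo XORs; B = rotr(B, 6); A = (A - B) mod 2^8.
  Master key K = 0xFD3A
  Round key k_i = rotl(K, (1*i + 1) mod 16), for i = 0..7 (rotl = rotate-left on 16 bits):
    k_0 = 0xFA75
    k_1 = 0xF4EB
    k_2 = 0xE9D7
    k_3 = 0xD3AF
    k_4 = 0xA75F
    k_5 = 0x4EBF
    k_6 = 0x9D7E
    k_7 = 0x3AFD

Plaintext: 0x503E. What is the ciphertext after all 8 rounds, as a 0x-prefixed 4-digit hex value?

0xFE14

s_0 = plaintext = 0x503E
s_1 = Round(s_0, k_0) = 0xFB75
s_2 = Round(s_1, k_1) = 0x9BA9
s_3 = Round(s_2, k_2) = 0x9383
s_4 = Round(s_3, k_3) = 0xB933
s_5 = Round(s_4, k_4) = 0xB36B
s_6 = Round(s_5, k_5) = 0xA194
s_7 = Round(s_6, k_6) = 0x4BB8
s_8 = Round(s_7, k_7) = 0xFE14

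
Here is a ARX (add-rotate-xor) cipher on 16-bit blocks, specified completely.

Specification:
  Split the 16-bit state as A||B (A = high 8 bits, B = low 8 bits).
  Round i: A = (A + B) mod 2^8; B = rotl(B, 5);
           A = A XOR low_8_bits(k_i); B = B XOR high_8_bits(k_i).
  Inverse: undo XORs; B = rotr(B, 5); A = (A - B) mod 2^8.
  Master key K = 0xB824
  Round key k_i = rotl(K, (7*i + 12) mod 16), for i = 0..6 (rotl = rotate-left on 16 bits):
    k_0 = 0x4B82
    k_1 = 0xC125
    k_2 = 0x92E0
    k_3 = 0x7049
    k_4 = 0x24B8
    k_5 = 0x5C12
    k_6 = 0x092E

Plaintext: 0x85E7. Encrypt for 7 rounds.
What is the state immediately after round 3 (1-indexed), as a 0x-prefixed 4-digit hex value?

s_0 = plaintext = 0x85E7
s_1 = Round(s_0, k_0) = 0xEEB7
s_2 = Round(s_1, k_1) = 0x8037
s_3 = Round(s_2, k_2) = 0x5774
s_4 = Round(s_3, k_3) = 0x82FE
s_5 = Round(s_4, k_4) = 0x38FB
s_6 = Round(s_5, k_5) = 0x2123
s_7 = Round(s_6, k_6) = 0x6A6D

0x5774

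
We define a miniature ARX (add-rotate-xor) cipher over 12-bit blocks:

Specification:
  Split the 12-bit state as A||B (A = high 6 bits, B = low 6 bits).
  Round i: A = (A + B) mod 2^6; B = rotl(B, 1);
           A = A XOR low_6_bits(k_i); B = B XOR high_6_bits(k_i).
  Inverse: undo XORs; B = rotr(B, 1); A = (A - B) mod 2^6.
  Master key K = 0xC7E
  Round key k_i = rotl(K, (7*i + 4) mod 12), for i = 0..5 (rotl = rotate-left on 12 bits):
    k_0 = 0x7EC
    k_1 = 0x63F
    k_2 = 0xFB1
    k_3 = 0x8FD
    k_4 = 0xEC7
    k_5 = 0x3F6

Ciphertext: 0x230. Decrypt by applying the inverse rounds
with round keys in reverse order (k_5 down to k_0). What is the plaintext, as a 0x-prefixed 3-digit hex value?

s_0 = ciphertext = 0x230
s_1 = InvRound(s_0, k_5) = 0xFFF
s_2 = InvRound(s_1, k_4) = 0xD82
s_3 = InvRound(s_2, k_3) = 0x6F0
s_4 = InvRound(s_3, k_2) = 0x8C7
s_5 = InvRound(s_4, k_1) = 0xB6F
s_6 = InvRound(s_5, k_0) = 0xA58

0xA58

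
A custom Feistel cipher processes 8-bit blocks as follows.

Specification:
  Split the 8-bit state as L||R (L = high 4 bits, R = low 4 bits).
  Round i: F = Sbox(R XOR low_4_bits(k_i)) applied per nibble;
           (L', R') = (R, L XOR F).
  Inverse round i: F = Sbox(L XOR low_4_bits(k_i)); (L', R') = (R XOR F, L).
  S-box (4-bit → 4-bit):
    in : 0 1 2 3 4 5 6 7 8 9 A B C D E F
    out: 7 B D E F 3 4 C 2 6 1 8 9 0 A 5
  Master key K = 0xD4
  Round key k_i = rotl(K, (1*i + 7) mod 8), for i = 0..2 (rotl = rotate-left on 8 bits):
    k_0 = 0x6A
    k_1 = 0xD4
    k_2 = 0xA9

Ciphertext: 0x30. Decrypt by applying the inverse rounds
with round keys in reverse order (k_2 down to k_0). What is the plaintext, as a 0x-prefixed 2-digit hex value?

s_0 = ciphertext = 0x30
s_1 = InvRound(s_0, k_2) = 0x13
s_2 = InvRound(s_1, k_1) = 0x01
s_3 = InvRound(s_2, k_0) = 0x00

0x00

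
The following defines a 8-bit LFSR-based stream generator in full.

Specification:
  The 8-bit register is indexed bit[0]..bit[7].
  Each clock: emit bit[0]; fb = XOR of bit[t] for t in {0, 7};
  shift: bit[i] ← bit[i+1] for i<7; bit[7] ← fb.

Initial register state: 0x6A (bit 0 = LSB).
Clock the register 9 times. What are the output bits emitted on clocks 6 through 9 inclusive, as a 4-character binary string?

reg_0 = 0x6A
clock 1: out=0, reg = 0x35
clock 2: out=1, reg = 0x9A
clock 3: out=0, reg = 0xCD
clock 4: out=1, reg = 0x66
clock 5: out=0, reg = 0x33
clock 6: out=1, reg = 0x99
clock 7: out=1, reg = 0x4C
clock 8: out=0, reg = 0x26
clock 9: out=0, reg = 0x13

1100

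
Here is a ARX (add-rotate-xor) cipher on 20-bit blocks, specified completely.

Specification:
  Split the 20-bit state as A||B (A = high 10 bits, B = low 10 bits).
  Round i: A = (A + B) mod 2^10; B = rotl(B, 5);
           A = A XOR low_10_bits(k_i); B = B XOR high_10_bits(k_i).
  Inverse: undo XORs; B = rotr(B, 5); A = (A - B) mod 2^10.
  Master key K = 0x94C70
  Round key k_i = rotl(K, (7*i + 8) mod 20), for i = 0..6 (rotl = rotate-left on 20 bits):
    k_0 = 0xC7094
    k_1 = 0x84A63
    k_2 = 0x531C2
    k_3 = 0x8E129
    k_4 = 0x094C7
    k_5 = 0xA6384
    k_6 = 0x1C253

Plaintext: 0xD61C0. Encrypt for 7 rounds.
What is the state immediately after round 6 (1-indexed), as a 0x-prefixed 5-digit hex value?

0x4ADC1

s_0 = plaintext = 0xD61C0
s_1 = Round(s_0, k_0) = 0x63312
s_2 = Round(s_1, k_1) = 0xBF44A
s_3 = Round(s_2, k_2) = 0xA140E
s_4 = Round(s_3, k_3) = 0xEEBF8
s_5 = Round(s_4, k_4) = 0xDD73A
s_6 = Round(s_5, k_5) = 0x4ADC1
s_7 = Round(s_6, k_6) = 0x2FC5E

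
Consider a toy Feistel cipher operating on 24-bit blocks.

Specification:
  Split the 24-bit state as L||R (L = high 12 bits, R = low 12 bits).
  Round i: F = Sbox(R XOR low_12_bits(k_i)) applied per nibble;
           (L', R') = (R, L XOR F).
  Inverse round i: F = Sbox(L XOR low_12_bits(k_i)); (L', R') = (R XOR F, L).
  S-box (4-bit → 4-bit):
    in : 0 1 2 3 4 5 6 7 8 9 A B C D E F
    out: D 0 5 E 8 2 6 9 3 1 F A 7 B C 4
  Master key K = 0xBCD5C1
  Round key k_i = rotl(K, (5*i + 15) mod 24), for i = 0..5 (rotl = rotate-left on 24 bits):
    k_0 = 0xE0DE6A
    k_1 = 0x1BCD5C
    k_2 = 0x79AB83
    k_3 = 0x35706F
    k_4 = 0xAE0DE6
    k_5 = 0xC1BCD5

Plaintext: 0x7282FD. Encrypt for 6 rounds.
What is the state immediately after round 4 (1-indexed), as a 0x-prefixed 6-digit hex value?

0x533BB1

s_0 = plaintext = 0x7282FD
s_1 = Round(s_0, k_0) = 0x2FD031
s_2 = Round(s_1, k_1) = 0x031996
s_3 = Round(s_2, k_2) = 0x996533
s_4 = Round(s_3, k_3) = 0x533BB1
s_5 = Round(s_4, k_4) = 0xBB131A
s_6 = Round(s_5, k_5) = 0x31AFC5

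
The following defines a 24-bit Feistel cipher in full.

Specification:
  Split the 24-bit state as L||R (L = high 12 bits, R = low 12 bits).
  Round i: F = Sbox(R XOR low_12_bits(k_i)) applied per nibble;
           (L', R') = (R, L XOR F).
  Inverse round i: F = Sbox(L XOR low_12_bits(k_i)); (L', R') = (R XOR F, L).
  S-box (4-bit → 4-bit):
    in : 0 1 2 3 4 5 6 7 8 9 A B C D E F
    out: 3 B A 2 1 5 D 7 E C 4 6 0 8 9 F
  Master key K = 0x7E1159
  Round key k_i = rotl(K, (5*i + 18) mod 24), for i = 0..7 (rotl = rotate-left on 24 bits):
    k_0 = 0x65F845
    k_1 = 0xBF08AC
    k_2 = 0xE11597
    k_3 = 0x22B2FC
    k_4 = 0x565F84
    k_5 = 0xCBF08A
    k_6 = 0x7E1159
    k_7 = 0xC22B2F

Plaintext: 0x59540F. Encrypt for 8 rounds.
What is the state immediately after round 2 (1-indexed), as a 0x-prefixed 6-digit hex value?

0x581CA7

s_0 = plaintext = 0x59540F
s_1 = Round(s_0, k_0) = 0x40F581
s_2 = Round(s_1, k_1) = 0x581CA7
s_3 = Round(s_2, k_2) = 0xCA79A2
s_4 = Round(s_3, k_3) = 0x9A2AFE
s_5 = Round(s_4, k_4) = 0xAFECD6
s_6 = Round(s_5, k_5) = 0xCD6AAE
s_7 = Round(s_6, k_6) = 0xAAEA21
s_8 = Round(s_7, k_7) = 0xA21197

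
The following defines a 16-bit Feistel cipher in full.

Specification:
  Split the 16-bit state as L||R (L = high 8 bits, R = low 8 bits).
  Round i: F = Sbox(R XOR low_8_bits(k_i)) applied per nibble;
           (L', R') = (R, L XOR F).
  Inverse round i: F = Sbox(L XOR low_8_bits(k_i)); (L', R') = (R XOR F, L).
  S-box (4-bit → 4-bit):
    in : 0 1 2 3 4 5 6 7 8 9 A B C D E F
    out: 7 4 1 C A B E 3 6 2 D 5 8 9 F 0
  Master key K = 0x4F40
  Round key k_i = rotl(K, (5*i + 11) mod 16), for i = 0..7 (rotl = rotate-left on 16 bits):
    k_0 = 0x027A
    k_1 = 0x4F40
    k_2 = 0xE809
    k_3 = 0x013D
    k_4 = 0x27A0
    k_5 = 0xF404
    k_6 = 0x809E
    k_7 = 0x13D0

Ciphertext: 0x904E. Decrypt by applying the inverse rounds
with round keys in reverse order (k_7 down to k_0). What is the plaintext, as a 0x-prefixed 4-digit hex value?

s_0 = ciphertext = 0x904E
s_1 = InvRound(s_0, k_7) = 0xE990
s_2 = InvRound(s_1, k_6) = 0xA3E9
s_3 = InvRound(s_2, k_5) = 0x3AA3
s_4 = InvRound(s_3, k_4) = 0x8E3A
s_5 = InvRound(s_4, k_3) = 0x668E
s_6 = InvRound(s_5, k_2) = 0x6E66
s_7 = InvRound(s_6, k_1) = 0x796E
s_8 = InvRound(s_7, k_0) = 0x1279

0x1279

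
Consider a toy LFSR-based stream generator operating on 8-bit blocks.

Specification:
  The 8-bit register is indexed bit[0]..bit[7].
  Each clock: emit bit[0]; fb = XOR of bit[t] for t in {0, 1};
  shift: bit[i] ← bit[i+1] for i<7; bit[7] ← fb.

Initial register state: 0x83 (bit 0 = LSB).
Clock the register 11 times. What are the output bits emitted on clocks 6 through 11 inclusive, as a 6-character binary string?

001010

reg_0 = 0x83
clock 1: out=1, reg = 0x41
clock 2: out=1, reg = 0xA0
clock 3: out=0, reg = 0x50
clock 4: out=0, reg = 0x28
clock 5: out=0, reg = 0x14
clock 6: out=0, reg = 0x0A
clock 7: out=0, reg = 0x85
clock 8: out=1, reg = 0xC2
clock 9: out=0, reg = 0xE1
clock 10: out=1, reg = 0xF0
clock 11: out=0, reg = 0x78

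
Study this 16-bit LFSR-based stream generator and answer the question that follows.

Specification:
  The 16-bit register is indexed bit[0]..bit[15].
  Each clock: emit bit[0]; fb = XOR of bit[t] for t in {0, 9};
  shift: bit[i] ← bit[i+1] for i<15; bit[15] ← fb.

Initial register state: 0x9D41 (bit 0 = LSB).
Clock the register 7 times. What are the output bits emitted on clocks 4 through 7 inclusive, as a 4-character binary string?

0001

reg_0 = 0x9D41
clock 1: out=1, reg = 0xCEA0
clock 2: out=0, reg = 0xE750
clock 3: out=0, reg = 0xF3A8
clock 4: out=0, reg = 0xF9D4
clock 5: out=0, reg = 0x7CEA
clock 6: out=0, reg = 0x3E75
clock 7: out=1, reg = 0x1F3A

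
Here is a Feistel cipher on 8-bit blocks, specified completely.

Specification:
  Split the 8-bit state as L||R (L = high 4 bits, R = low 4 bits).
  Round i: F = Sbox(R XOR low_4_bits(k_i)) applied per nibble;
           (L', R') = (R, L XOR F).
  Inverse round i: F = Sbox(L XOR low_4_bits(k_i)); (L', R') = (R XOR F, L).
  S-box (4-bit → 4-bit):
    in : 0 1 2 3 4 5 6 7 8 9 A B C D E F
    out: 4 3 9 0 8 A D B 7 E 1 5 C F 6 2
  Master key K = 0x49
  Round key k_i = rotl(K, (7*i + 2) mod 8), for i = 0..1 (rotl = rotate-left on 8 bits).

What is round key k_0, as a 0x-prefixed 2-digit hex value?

0x25

K = 0x49
k_0 = rotl(K, (7*0+2) mod 8) = rotl(K, 2) = 0x25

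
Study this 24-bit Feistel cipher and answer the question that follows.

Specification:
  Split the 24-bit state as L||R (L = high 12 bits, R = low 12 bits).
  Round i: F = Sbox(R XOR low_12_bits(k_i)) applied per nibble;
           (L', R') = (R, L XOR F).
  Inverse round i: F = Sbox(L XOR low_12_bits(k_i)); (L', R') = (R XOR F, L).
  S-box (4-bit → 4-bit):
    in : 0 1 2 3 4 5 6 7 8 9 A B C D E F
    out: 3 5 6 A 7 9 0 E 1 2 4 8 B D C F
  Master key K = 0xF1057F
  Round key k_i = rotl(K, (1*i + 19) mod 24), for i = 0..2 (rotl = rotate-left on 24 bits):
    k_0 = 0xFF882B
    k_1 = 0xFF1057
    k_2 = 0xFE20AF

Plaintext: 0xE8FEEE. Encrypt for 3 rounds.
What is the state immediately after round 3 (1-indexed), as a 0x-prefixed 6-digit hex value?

s_0 = plaintext = 0xE8FEEE
s_1 = Round(s_0, k_0) = 0xEEEE36
s_2 = Round(s_1, k_1) = 0xE362EB
s_3 = Round(s_2, k_2) = 0x2EB841

0x2EB841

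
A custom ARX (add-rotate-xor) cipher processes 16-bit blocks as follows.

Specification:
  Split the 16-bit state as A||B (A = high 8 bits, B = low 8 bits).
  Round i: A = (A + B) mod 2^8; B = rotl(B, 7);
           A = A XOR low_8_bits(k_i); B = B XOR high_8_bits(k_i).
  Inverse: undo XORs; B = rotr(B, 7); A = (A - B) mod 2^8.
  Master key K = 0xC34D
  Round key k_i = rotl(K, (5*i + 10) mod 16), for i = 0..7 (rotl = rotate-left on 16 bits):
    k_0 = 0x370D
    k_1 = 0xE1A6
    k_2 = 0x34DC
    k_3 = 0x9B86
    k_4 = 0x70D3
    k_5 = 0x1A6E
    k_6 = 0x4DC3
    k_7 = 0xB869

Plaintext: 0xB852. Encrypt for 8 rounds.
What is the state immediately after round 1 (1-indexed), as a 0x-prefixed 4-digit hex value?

s_0 = plaintext = 0xB852
s_1 = Round(s_0, k_0) = 0x071E
s_2 = Round(s_1, k_1) = 0x83EE
s_3 = Round(s_2, k_2) = 0xAD43
s_4 = Round(s_3, k_3) = 0x763A
s_5 = Round(s_4, k_4) = 0x636D
s_6 = Round(s_5, k_5) = 0xBEAC
s_7 = Round(s_6, k_6) = 0xA91B
s_8 = Round(s_7, k_7) = 0xAD35

0x071E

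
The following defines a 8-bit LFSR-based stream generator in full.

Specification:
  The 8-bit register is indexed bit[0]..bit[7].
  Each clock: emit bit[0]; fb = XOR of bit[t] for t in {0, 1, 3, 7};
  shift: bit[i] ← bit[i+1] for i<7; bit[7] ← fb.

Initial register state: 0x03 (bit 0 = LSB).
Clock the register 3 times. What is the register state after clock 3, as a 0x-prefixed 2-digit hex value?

reg_0 = 0x03
clock 1: out=1, reg = 0x01
clock 2: out=1, reg = 0x80
clock 3: out=0, reg = 0xC0

0xC0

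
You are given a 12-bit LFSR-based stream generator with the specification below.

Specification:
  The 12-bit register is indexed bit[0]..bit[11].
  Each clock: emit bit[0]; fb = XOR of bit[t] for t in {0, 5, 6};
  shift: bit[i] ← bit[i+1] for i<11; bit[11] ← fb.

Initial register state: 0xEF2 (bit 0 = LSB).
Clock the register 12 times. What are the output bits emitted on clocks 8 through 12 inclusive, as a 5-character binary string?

10111

reg_0 = 0xEF2
clock 1: out=0, reg = 0x779
clock 2: out=1, reg = 0xBBC
clock 3: out=0, reg = 0xDDE
clock 4: out=0, reg = 0xEEF
clock 5: out=1, reg = 0xF77
clock 6: out=1, reg = 0xFBB
clock 7: out=1, reg = 0x7DD
clock 8: out=1, reg = 0x3EE
clock 9: out=0, reg = 0x1F7
clock 10: out=1, reg = 0x8FB
clock 11: out=1, reg = 0xC7D
clock 12: out=1, reg = 0xE3E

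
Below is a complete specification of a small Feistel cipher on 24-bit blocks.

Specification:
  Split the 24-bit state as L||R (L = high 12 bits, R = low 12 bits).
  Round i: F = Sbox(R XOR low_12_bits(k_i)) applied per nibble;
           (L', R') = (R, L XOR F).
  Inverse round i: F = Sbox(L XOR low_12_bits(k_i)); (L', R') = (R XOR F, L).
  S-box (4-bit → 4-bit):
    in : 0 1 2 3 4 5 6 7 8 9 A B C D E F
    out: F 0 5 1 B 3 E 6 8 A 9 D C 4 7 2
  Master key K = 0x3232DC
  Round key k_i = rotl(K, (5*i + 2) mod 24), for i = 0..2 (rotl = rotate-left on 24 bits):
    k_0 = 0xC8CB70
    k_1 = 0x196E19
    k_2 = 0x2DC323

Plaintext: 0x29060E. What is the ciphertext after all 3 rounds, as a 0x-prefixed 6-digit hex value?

s_0 = plaintext = 0x29060E
s_1 = Round(s_0, k_0) = 0x60E6F7
s_2 = Round(s_1, k_1) = 0x6F7E79
s_3 = Round(s_2, k_2) = 0xE792CE

0xE792CE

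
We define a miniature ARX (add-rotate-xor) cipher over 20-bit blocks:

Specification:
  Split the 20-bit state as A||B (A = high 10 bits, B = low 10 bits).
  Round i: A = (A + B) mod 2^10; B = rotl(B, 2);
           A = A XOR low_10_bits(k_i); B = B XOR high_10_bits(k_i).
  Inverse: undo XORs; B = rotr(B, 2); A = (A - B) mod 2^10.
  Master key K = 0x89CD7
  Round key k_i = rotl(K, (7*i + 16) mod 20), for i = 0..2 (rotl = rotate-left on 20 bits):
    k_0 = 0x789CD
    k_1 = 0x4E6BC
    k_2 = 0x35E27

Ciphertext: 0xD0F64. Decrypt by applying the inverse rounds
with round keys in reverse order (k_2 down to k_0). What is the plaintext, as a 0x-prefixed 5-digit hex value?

0x2B715

s_0 = ciphertext = 0xD0F64
s_1 = InvRound(s_0, k_2) = 0x5E3EC
s_2 = InvRound(s_1, k_1) = 0x83DB5
s_3 = InvRound(s_2, k_0) = 0x2B715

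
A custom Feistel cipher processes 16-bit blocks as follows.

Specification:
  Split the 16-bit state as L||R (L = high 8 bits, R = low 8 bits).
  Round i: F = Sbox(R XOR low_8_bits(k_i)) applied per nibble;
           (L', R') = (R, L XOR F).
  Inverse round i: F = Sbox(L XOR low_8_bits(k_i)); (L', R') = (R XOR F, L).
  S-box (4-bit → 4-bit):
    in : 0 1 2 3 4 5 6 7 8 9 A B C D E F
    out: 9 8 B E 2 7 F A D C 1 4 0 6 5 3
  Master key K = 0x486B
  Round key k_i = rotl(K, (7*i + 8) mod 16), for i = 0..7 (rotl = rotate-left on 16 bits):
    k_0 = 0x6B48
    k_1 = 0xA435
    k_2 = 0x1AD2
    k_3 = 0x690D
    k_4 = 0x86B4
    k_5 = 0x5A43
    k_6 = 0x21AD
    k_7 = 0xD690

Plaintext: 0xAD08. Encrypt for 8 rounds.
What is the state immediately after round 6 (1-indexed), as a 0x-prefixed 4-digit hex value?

s_0 = plaintext = 0xAD08
s_1 = Round(s_0, k_0) = 0x0884
s_2 = Round(s_1, k_1) = 0x8440
s_3 = Round(s_2, k_2) = 0x404F
s_4 = Round(s_3, k_3) = 0x4F6B
s_5 = Round(s_4, k_4) = 0x6B2C
s_6 = Round(s_5, k_5) = 0x2C98
s_7 = Round(s_6, k_6) = 0x98CB
s_8 = Round(s_7, k_7) = 0xCBEC

0x2C98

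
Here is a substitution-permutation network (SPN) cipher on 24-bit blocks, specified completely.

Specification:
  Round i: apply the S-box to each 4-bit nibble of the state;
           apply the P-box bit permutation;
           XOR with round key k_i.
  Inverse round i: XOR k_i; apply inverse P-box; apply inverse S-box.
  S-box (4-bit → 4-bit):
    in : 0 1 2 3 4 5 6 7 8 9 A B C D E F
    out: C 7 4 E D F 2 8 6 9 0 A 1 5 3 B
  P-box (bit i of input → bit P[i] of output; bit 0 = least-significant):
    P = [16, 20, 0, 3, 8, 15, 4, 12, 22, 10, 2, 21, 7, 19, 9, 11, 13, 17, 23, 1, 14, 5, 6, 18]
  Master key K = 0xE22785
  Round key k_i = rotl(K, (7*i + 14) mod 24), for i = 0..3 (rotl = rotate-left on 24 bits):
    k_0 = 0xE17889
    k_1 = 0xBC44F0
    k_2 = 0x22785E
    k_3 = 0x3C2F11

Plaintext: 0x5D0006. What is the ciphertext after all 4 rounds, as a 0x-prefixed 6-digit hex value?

0x51DB4C

s_0 = plaintext = 0x5D0006
s_1 = Round(s_0, k_0) = 0x5502FD
s_2 = Round(s_1, k_1) = 0x3BBF97
s_3 = Round(s_2, k_2) = 0x4C6534
s_4 = Round(s_3, k_3) = 0x51DB4C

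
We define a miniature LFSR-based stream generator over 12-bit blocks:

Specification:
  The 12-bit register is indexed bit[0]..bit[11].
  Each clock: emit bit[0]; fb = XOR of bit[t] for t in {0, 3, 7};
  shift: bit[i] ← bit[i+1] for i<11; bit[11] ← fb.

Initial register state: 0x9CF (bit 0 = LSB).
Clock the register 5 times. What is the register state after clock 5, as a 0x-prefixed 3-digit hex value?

0x2CE

reg_0 = 0x9CF
clock 1: out=1, reg = 0xCE7
clock 2: out=1, reg = 0x673
clock 3: out=1, reg = 0xB39
clock 4: out=1, reg = 0x59C
clock 5: out=0, reg = 0x2CE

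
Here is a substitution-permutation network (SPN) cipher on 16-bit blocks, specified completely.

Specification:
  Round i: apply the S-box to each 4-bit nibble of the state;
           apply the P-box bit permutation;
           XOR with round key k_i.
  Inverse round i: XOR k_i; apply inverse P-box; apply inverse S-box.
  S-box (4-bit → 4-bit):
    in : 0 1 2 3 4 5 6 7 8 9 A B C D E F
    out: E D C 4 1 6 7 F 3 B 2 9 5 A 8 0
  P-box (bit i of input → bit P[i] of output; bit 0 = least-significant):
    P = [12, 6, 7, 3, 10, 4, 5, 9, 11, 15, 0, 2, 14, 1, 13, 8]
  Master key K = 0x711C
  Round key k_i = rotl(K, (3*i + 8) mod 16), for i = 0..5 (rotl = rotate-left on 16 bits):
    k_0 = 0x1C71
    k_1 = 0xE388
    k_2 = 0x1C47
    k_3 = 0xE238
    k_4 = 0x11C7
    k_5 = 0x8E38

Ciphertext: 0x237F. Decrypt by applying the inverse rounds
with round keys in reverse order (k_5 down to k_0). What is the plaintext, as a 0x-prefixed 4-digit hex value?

s_0 = ciphertext = 0x237F
s_1 = InvRound(s_0, k_5) = 0x074A
s_2 = InvRound(s_1, k_4) = 0xF2B1
s_3 = InvRound(s_2, k_3) = 0xF3F1
s_4 = InvRound(s_3, k_2) = 0x7973
s_5 = InvRound(s_4, k_1) = 0xA607
s_6 = InvRound(s_5, k_0) = 0x5908

0x5908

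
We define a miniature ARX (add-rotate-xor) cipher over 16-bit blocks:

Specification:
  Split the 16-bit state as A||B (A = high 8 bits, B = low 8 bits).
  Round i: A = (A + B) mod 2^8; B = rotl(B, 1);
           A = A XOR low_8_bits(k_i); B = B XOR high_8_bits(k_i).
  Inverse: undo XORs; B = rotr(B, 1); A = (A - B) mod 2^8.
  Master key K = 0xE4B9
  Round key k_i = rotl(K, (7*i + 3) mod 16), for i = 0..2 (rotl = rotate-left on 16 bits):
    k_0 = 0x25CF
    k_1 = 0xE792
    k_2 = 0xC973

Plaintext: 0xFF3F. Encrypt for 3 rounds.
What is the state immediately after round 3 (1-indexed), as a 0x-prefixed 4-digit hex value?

s_0 = plaintext = 0xFF3F
s_1 = Round(s_0, k_0) = 0xF15B
s_2 = Round(s_1, k_1) = 0xDE51
s_3 = Round(s_2, k_2) = 0x5C6B

0x5C6B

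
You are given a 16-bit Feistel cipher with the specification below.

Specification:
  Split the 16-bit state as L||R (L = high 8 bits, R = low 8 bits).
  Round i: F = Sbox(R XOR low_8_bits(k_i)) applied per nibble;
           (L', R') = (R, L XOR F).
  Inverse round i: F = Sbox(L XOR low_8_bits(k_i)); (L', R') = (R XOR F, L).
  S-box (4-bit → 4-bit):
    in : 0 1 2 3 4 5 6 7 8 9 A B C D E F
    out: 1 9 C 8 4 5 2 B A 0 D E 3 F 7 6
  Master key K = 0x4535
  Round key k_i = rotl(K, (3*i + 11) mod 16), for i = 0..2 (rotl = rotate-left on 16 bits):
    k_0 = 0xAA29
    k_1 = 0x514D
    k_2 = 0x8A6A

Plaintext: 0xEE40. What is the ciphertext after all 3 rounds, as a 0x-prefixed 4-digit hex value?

0xE862

s_0 = plaintext = 0xEE40
s_1 = Round(s_0, k_0) = 0x40CE
s_2 = Round(s_1, k_1) = 0xCEE8
s_3 = Round(s_2, k_2) = 0xE862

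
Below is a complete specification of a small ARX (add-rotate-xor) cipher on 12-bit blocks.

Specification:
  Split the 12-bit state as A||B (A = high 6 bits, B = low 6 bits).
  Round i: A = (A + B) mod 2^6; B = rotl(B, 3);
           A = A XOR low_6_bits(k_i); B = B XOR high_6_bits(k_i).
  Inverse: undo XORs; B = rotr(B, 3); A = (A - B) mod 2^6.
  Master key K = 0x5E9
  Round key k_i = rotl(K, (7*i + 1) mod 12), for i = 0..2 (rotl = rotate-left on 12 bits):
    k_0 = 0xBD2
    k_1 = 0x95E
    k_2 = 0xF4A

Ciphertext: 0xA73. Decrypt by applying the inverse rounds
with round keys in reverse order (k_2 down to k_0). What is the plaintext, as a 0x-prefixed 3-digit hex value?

s_0 = ciphertext = 0xA73
s_1 = InvRound(s_0, k_2) = 0xCB1
s_2 = InvRound(s_1, k_1) = 0x2A2
s_3 = InvRound(s_2, k_0) = 0xBE9

0xBE9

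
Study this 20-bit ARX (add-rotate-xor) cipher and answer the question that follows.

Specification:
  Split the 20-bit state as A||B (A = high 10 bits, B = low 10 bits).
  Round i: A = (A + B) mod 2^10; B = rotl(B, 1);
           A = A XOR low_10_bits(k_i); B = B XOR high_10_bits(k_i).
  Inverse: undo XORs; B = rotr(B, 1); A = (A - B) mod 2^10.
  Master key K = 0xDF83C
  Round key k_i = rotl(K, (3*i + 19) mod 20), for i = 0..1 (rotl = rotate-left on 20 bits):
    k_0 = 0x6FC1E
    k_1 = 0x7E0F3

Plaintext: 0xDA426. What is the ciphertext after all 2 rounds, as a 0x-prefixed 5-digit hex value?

s_0 = plaintext = 0xDA426
s_1 = Round(s_0, k_0) = 0xE45F3
s_2 = Round(s_1, k_1) = 0x5DE1E

0x5DE1E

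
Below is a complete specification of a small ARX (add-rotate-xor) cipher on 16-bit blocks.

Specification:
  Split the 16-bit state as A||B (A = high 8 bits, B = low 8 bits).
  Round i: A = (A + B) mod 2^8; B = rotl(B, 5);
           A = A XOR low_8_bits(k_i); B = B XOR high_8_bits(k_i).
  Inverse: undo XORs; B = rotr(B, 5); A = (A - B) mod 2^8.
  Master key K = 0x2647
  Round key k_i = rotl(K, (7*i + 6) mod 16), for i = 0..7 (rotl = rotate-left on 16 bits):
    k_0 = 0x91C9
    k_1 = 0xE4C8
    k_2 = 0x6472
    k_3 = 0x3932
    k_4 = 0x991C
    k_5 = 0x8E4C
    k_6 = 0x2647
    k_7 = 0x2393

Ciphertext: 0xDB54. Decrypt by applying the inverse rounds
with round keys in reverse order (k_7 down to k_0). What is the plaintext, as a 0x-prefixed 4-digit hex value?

0x8AAB

s_0 = ciphertext = 0xDB54
s_1 = InvRound(s_0, k_7) = 0x8DBB
s_2 = InvRound(s_1, k_6) = 0xDEEC
s_3 = InvRound(s_2, k_5) = 0x7F13
s_4 = InvRound(s_3, k_4) = 0x0F54
s_5 = InvRound(s_4, k_3) = 0xD26B
s_6 = InvRound(s_5, k_2) = 0x2878
s_7 = InvRound(s_6, k_1) = 0xFCE4
s_8 = InvRound(s_7, k_0) = 0x8AAB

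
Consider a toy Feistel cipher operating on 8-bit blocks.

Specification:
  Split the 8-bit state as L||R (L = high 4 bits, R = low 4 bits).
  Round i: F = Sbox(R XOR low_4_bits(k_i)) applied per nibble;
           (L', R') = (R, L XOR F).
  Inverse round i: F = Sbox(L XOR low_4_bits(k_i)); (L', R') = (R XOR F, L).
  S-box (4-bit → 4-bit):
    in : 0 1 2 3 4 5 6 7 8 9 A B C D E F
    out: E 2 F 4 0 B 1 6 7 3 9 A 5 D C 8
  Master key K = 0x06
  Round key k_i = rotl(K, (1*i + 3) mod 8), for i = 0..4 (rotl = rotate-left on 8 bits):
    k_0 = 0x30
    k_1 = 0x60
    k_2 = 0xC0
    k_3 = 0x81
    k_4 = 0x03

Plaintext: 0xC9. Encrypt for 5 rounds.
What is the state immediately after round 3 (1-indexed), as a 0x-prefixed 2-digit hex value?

s_0 = plaintext = 0xC9
s_1 = Round(s_0, k_0) = 0x9F
s_2 = Round(s_1, k_1) = 0xF1
s_3 = Round(s_2, k_2) = 0x1D
s_4 = Round(s_3, k_3) = 0xD4
s_5 = Round(s_4, k_4) = 0x4B

0x1D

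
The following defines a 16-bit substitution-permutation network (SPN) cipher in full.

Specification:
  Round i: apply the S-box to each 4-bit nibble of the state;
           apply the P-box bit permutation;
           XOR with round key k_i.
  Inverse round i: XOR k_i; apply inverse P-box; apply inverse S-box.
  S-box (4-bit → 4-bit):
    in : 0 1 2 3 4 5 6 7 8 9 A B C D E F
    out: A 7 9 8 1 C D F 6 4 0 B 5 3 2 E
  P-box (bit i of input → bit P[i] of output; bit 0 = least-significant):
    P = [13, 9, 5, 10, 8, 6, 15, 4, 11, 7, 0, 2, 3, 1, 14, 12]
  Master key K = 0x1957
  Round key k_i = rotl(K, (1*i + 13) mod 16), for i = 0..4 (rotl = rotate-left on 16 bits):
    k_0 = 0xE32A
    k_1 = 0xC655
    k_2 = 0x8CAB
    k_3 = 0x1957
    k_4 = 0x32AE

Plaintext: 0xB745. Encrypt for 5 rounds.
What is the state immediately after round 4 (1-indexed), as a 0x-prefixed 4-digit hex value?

0x1C31

s_0 = plaintext = 0xB745
s_1 = Round(s_0, k_0) = 0xFE85
s_2 = Round(s_1, k_1) = 0x12B7
s_3 = Round(s_2, k_2) = 0xE3D5
s_4 = Round(s_3, k_3) = 0x1C31
s_5 = Round(s_4, k_4) = 0x5895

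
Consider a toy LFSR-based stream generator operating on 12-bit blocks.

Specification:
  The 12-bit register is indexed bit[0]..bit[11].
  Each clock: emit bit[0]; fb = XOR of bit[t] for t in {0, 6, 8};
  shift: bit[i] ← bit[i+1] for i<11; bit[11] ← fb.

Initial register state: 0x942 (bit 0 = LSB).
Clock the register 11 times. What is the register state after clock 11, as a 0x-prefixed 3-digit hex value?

reg_0 = 0x942
clock 1: out=0, reg = 0x4A1
clock 2: out=1, reg = 0xA50
clock 3: out=0, reg = 0xD28
clock 4: out=0, reg = 0xE94
clock 5: out=0, reg = 0x74A
clock 6: out=0, reg = 0x3A5
clock 7: out=1, reg = 0x1D2
clock 8: out=0, reg = 0x0E9
clock 9: out=1, reg = 0x074
clock 10: out=0, reg = 0x83A
clock 11: out=0, reg = 0x41D

0x41D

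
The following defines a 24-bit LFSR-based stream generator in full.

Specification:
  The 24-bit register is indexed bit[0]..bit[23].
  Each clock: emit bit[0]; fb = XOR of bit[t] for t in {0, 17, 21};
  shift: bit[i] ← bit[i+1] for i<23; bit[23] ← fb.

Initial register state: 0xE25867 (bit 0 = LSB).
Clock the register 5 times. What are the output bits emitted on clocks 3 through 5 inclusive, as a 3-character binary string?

reg_0 = 0xE25867
clock 1: out=1, reg = 0xF12C33
clock 2: out=1, reg = 0x789619
clock 3: out=1, reg = 0x3C4B0C
clock 4: out=0, reg = 0x9E2586
clock 5: out=0, reg = 0xCF12C3

100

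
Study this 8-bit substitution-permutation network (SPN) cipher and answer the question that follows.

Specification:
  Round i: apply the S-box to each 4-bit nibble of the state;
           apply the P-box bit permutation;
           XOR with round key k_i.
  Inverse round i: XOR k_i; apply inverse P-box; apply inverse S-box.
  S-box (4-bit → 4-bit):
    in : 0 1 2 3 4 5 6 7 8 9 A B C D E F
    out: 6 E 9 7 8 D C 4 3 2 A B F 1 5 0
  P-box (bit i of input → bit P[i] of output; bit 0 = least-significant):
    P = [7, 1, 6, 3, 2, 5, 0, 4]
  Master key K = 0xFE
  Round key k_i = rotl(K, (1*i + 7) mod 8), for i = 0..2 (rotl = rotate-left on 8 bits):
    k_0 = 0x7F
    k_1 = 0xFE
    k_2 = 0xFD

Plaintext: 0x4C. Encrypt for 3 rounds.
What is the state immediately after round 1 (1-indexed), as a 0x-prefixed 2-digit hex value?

0xA5

s_0 = plaintext = 0x4C
s_1 = Round(s_0, k_0) = 0xA5
s_2 = Round(s_1, k_1) = 0x06
s_3 = Round(s_2, k_2) = 0x94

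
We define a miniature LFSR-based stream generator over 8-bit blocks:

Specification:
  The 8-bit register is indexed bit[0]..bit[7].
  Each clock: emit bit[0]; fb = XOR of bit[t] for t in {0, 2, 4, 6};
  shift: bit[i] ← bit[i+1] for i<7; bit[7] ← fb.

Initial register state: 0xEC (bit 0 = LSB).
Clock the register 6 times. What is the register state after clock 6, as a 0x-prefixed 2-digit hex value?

reg_0 = 0xEC
clock 1: out=0, reg = 0x76
clock 2: out=0, reg = 0xBB
clock 3: out=1, reg = 0x5D
clock 4: out=1, reg = 0x2E
clock 5: out=0, reg = 0x97
clock 6: out=1, reg = 0xCB

0xCB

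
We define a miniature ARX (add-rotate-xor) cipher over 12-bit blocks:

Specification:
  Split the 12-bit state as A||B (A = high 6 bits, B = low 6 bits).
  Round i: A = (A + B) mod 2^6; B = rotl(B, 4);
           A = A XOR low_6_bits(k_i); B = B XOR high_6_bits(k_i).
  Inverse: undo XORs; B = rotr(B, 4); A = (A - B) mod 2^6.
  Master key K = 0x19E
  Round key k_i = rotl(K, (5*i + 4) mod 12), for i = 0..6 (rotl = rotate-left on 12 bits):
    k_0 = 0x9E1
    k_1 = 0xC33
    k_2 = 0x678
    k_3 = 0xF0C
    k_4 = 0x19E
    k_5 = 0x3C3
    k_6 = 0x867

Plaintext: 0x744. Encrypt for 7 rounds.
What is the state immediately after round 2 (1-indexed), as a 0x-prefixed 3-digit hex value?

s_0 = plaintext = 0x744
s_1 = Round(s_0, k_0) = 0x026
s_2 = Round(s_1, k_1) = 0x559
s_3 = Round(s_2, k_2) = 0x58F
s_4 = Round(s_3, k_3) = 0xA4F
s_5 = Round(s_4, k_4) = 0x9B5
s_6 = Round(s_5, k_5) = 0x612
s_7 = Round(s_6, k_6) = 0x345

0x559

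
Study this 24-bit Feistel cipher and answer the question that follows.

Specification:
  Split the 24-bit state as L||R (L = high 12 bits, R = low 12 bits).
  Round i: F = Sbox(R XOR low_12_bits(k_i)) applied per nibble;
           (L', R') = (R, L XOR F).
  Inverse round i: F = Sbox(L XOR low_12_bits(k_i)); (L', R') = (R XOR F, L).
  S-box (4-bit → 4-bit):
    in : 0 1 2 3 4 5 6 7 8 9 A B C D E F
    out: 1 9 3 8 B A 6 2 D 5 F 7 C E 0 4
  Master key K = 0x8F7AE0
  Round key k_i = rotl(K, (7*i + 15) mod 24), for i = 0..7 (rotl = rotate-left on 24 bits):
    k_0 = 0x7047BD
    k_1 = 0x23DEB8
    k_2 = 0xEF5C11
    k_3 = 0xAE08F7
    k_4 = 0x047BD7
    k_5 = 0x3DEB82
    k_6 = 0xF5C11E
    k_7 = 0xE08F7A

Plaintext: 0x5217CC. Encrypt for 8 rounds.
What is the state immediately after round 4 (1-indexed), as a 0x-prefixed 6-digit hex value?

0xFF4AA5

s_0 = plaintext = 0x5217CC
s_1 = Round(s_0, k_0) = 0x7CC408
s_2 = Round(s_1, k_1) = 0x4088BD
s_3 = Round(s_2, k_2) = 0x8BDFF4
s_4 = Round(s_3, k_3) = 0xFF4AA5
s_5 = Round(s_4, k_4) = 0xAA56D7
s_6 = Round(s_5, k_5) = 0x6D740F
s_7 = Round(s_6, k_6) = 0x40FC4E
s_8 = Round(s_7, k_7) = 0xC4EC84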